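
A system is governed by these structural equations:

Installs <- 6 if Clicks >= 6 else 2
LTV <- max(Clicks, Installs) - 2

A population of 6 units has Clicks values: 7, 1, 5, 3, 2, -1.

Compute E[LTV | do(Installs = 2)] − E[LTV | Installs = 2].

0.7

Under do(Installs=2), Installs's equation is replaced by Installs=2 for every unit. Per-unit LTV: 5, 0, 3, 1, 0, 0. Mean = 1.5.
Conditioning on Installs=2 selects the 5 unit(s) with Clicks ∈ {1, 5, 3, 2, -1}. Their LTV values: 0, 3, 1, 0, 0. Mean = 0.8.
Difference = 1.5 − 0.8 = 0.7.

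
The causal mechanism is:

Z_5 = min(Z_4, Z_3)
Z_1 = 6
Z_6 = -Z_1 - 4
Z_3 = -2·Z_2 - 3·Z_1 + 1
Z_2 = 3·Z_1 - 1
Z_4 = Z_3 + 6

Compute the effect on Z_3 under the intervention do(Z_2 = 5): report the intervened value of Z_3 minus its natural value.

The intervention breaks the incoming arrows to Z_2: Z_2 = 3·Z_1 - 1 no longer applies, and Z_2 = 5.
Z_3 = -2·Z_2 - 3·Z_1 + 1  [with Z_2=5, Z_1=6]  = -27
Without intervention: Z_2 = 3·Z_1 - 1  [with Z_1=6]  = 17; Z_3 = -2·Z_2 - 3·Z_1 + 1  [with Z_2=17, Z_1=6]  = -51.
Change = -27 − (-51) = 24.

24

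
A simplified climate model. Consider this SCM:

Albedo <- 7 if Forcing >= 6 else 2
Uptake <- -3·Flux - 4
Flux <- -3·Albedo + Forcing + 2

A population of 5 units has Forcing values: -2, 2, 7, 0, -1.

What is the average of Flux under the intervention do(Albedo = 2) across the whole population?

do(Albedo=2) breaks Albedo's dependence on Forcing. With Albedo=2 fixed, Flux across the units is -6, -2, 3, -4, -5, mean -2.8.

-2.8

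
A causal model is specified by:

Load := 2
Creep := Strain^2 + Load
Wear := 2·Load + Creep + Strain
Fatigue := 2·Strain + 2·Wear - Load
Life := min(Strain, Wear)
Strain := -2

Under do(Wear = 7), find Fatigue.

8

Intervening sets Wear = 7 and removes its equation (Wear := 2·Load + Creep + Strain).
Fatigue = 2·Strain + 2·Wear - Load  [with Strain=-2, Wear=7, Load=2]  = 8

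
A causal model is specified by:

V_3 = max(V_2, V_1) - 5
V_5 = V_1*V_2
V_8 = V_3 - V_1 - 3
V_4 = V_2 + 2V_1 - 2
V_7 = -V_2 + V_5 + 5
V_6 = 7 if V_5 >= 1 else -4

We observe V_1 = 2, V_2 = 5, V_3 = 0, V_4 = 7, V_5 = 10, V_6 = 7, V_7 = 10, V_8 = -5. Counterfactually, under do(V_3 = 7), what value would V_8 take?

2

The intervention breaks the incoming arrows to V_3: V_3 = max(V_2, V_1) - 5 no longer applies, and V_3 = 7.
V_8 = V_3 - V_1 - 3  [with V_3=7, V_1=2]  = 2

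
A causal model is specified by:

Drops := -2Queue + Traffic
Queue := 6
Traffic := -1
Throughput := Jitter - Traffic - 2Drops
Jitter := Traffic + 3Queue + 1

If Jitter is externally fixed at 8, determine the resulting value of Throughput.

35

Intervening sets Jitter = 8 and removes its equation (Jitter := Traffic + 3Queue + 1).
Drops = -2Queue + Traffic  [with Queue=6, Traffic=-1]  = -13
Throughput = Jitter - Traffic - 2Drops  [with Jitter=8, Traffic=-1, Drops=-13]  = 35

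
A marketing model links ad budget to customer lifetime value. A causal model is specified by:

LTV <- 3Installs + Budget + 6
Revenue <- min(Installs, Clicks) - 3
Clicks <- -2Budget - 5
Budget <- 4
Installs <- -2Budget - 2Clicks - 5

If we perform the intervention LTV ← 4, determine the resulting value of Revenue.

-16

The intervention breaks the incoming arrows to LTV: LTV <- 3Installs + Budget + 6 no longer applies, and LTV = 4.
Since Revenue is not a descendant of the intervened variable, it is unaffected.
Clicks = -2Budget - 5  [with Budget=4]  = -13
Installs = -2Budget - 2Clicks - 5  [with Budget=4, Clicks=-13]  = 13
Revenue = min(Installs, Clicks) - 3  [with Installs=13, Clicks=-13]  = -16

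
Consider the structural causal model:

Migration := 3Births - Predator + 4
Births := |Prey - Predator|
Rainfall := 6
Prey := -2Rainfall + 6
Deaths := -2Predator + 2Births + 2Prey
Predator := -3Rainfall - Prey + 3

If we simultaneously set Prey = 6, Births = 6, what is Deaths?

66

Setting Prey = 6, Births = 6 by intervention discards those variables' equations.
Predator = -3Rainfall - Prey + 3  [with Rainfall=6, Prey=6]  = -21
Deaths = -2Predator + 2Births + 2Prey  [with Predator=-21, Births=6, Prey=6]  = 66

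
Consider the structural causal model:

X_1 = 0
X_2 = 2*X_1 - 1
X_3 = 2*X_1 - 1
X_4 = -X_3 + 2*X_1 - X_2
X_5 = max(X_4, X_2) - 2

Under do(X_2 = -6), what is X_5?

5

do(X_2=-6) replaces the equation X_2 = 2*X_1 - 1 with the constant X_2 = -6.
X_3 = 2*X_1 - 1  [with X_1=0]  = -1
X_4 = -X_3 + 2*X_1 - X_2  [with X_3=-1, X_1=0, X_2=-6]  = 7
X_5 = max(X_4, X_2) - 2  [with X_4=7, X_2=-6]  = 5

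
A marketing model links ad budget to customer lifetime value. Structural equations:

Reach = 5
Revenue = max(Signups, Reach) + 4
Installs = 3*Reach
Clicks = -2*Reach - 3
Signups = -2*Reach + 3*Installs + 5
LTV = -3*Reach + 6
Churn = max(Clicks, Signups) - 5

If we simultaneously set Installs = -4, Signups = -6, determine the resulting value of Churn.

-11

Setting Installs = -4, Signups = -6 by intervention discards those variables' equations.
Clicks = -2*Reach - 3  [with Reach=5]  = -13
Churn = max(Clicks, Signups) - 5  [with Clicks=-13, Signups=-6]  = -11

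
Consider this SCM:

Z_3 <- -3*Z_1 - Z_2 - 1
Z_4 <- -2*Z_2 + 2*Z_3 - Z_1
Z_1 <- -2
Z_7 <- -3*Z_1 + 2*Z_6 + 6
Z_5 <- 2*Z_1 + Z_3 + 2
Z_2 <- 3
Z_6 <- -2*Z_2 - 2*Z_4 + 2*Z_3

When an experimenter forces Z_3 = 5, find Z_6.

The intervention breaks the incoming arrows to Z_3: Z_3 <- -3*Z_1 - Z_2 - 1 no longer applies, and Z_3 = 5.
Z_4 = -2*Z_2 + 2*Z_3 - Z_1  [with Z_2=3, Z_3=5, Z_1=-2]  = 6
Z_6 = -2*Z_2 - 2*Z_4 + 2*Z_3  [with Z_2=3, Z_4=6, Z_3=5]  = -8

-8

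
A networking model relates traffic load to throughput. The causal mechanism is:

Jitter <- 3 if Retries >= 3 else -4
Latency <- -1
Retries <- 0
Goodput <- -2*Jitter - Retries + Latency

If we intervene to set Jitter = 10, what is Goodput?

The intervention breaks the incoming arrows to Jitter: Jitter <- 3 if Retries >= 3 else -4 no longer applies, and Jitter = 10.
Goodput = -2*Jitter - Retries + Latency  [with Jitter=10, Retries=0, Latency=-1]  = -21

-21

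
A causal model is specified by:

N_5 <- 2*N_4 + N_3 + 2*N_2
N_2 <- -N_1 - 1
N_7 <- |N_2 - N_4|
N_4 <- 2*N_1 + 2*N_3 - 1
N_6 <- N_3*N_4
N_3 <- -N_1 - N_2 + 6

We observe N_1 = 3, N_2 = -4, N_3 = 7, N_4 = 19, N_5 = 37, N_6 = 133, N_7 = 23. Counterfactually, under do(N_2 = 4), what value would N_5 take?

13

do(N_2=4) replaces the equation N_2 <- -N_1 - 1 with the constant N_2 = 4.
N_3 = -N_1 - N_2 + 6  [with N_1=3, N_2=4]  = -1
N_4 = 2*N_1 + 2*N_3 - 1  [with N_1=3, N_3=-1]  = 3
N_5 = 2*N_4 + N_3 + 2*N_2  [with N_4=3, N_3=-1, N_2=4]  = 13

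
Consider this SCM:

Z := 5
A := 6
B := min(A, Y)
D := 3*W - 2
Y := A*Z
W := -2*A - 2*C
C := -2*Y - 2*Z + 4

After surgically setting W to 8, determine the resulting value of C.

The intervention breaks the incoming arrows to W: W := -2*A - 2*C no longer applies, and W = 8.
Since C is not a descendant of the intervened variable, it is unaffected.
Y = A*Z  [with A=6, Z=5]  = 30
C = -2*Y - 2*Z + 4  [with Y=30, Z=5]  = -66

-66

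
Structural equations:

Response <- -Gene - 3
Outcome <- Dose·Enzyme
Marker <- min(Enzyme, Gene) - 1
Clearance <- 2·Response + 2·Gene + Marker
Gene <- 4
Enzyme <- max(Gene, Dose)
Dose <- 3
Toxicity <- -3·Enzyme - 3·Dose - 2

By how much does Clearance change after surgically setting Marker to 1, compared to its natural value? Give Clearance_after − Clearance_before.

-2

The intervention breaks the incoming arrows to Marker: Marker <- min(Enzyme, Gene) - 1 no longer applies, and Marker = 1.
Response = -Gene - 3  [with Gene=4]  = -7
Clearance = 2·Response + 2·Gene + Marker  [with Response=-7, Gene=4, Marker=1]  = -5
Without intervention: Enzyme = max(Gene, Dose)  [with Gene=4, Dose=3]  = 4; Marker = min(Enzyme, Gene) - 1  [with Enzyme=4, Gene=4]  = 3; Response = -Gene - 3  [with Gene=4]  = -7; Clearance = 2·Response + 2·Gene + Marker  [with Response=-7, Gene=4, Marker=3]  = -3.
Change = -5 − (-3) = -2.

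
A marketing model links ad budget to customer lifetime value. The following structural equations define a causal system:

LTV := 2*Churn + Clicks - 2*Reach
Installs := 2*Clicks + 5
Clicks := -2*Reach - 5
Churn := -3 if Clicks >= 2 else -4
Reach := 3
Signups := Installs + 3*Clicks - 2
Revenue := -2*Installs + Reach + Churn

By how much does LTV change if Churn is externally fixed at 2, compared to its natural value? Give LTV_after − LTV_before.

12

Under do(Churn=2), the mechanism Churn := -3 if Clicks >= 2 else -4 is discarded; Churn is fixed at 2.
Clicks = -2*Reach - 5  [with Reach=3]  = -11
LTV = 2*Churn + Clicks - 2*Reach  [with Churn=2, Clicks=-11, Reach=3]  = -13
Without intervention: Clicks = -2*Reach - 5  [with Reach=3]  = -11; Churn = -3 if Clicks >= 2 else -4  [with Clicks=-11]  = -4; LTV = 2*Churn + Clicks - 2*Reach  [with Churn=-4, Clicks=-11, Reach=3]  = -25.
Change = -13 − (-25) = 12.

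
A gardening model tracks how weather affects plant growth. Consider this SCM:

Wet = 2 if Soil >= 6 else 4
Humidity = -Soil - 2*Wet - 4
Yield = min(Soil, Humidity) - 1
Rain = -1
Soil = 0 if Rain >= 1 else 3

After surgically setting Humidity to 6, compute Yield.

Intervening sets Humidity = 6 and removes its equation (Humidity = -Soil - 2*Wet - 4).
Soil = 0 if Rain >= 1 else 3  [with Rain=-1]  = 3
Yield = min(Soil, Humidity) - 1  [with Soil=3, Humidity=6]  = 2

2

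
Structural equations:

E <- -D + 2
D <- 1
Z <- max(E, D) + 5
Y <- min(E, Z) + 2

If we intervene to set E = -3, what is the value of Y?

-1

Under do(E=-3), the mechanism E <- -D + 2 is discarded; E is fixed at -3.
Z = max(E, D) + 5  [with E=-3, D=1]  = 6
Y = min(E, Z) + 2  [with E=-3, Z=6]  = -1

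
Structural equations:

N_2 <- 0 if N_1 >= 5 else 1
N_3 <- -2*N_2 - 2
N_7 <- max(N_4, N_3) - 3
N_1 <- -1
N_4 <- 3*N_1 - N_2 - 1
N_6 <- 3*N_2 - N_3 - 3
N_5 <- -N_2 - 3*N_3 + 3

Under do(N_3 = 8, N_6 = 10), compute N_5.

The joint intervention fixes N_3 = 8, N_6 = 10, removing each variable's own equation.
N_2 = 0 if N_1 >= 5 else 1  [with N_1=-1]  = 1
N_5 = -N_2 - 3*N_3 + 3  [with N_2=1, N_3=8]  = -22

-22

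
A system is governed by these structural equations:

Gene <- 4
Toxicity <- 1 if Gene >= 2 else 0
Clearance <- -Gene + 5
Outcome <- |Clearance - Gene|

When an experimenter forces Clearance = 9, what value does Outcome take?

5

The intervention breaks the incoming arrows to Clearance: Clearance <- -Gene + 5 no longer applies, and Clearance = 9.
Outcome = |Clearance - Gene|  [with Clearance=9, Gene=4]  = 5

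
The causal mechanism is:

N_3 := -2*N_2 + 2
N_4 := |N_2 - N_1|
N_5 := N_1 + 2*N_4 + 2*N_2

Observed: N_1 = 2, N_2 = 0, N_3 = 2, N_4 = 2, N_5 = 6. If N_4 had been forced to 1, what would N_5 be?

Intervening sets N_4 = 1 and removes its equation (N_4 := |N_2 - N_1|).
N_5 = N_1 + 2*N_4 + 2*N_2  [with N_1=2, N_4=1, N_2=0]  = 4

4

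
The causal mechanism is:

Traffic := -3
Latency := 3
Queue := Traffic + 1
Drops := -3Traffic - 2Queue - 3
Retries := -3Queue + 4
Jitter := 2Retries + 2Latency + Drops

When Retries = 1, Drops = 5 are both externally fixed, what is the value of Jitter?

Setting Retries = 1, Drops = 5 by intervention discards those variables' equations.
Jitter = 2Retries + 2Latency + Drops  [with Retries=1, Latency=3, Drops=5]  = 13

13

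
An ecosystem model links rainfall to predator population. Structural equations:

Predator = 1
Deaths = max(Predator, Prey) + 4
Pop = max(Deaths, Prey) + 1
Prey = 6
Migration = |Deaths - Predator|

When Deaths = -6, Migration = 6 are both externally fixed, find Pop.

7

Setting Deaths = -6, Migration = 6 by intervention discards those variables' equations.
Pop = max(Deaths, Prey) + 1  [with Deaths=-6, Prey=6]  = 7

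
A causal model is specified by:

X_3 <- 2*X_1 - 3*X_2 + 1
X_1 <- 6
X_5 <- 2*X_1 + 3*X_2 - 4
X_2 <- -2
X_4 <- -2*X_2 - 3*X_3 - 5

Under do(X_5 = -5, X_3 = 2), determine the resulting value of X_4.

-7

Under do(X_5 = -5, X_3 = 2), each intervened variable's structural equation is replaced by its fixed value.
X_4 = -2*X_2 - 3*X_3 - 5  [with X_2=-2, X_3=2]  = -7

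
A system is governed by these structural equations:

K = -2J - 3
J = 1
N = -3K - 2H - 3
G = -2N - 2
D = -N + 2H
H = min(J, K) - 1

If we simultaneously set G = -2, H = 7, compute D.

16

The joint intervention fixes G = -2, H = 7, removing each variable's own equation.
K = -2J - 3  [with J=1]  = -5
N = -3K - 2H - 3  [with K=-5, H=7]  = -2
D = -N + 2H  [with N=-2, H=7]  = 16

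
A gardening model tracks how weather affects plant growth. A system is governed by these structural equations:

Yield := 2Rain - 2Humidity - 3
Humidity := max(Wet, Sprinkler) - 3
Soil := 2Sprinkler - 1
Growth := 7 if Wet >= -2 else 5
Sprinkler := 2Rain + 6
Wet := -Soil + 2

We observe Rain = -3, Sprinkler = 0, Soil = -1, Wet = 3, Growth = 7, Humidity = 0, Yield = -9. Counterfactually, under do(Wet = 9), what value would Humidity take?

6

Under do(Wet=9), the mechanism Wet := -Soil + 2 is discarded; Wet is fixed at 9.
Sprinkler = 2Rain + 6  [with Rain=-3]  = 0
Humidity = max(Wet, Sprinkler) - 3  [with Wet=9, Sprinkler=0]  = 6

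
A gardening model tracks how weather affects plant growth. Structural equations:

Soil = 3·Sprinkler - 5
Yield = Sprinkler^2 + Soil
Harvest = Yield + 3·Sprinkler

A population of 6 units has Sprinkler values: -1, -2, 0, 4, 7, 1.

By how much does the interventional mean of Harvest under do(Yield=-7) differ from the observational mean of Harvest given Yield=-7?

9

do(Yield=-7) breaks Yield's dependence on Sprinkler. With Yield=-7 fixed, Harvest across the units is -10, -13, -7, 5, 14, -4, mean -2.5.
Observing Yield=-7 restricts to units where Yield's equation naturally yields -7: Sprinkler ∈ {-1, -2}. In that subpopulation Harvest = -10, -13, mean -11.5.
Difference = -2.5 − (-11.5) = 9.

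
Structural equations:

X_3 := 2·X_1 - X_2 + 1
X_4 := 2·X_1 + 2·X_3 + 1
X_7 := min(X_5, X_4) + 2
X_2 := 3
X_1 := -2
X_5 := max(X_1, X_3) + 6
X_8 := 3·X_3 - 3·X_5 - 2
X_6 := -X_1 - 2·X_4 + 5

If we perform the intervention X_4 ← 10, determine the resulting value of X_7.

6

The intervention breaks the incoming arrows to X_4: X_4 := 2·X_1 + 2·X_3 + 1 no longer applies, and X_4 = 10.
X_3 = 2·X_1 - X_2 + 1  [with X_1=-2, X_2=3]  = -6
X_5 = max(X_1, X_3) + 6  [with X_1=-2, X_3=-6]  = 4
X_7 = min(X_5, X_4) + 2  [with X_5=4, X_4=10]  = 6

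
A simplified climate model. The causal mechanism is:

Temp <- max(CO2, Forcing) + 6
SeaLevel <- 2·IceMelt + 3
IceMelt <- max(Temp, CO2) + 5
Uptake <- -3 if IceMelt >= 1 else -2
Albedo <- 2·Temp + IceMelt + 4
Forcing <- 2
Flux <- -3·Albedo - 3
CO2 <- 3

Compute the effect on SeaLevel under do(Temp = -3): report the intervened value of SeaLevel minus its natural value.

The intervention breaks the incoming arrows to Temp: Temp <- max(CO2, Forcing) + 6 no longer applies, and Temp = -3.
IceMelt = max(Temp, CO2) + 5  [with Temp=-3, CO2=3]  = 8
SeaLevel = 2·IceMelt + 3  [with IceMelt=8]  = 19
Without intervention: Temp = max(CO2, Forcing) + 6  [with CO2=3, Forcing=2]  = 9; IceMelt = max(Temp, CO2) + 5  [with Temp=9, CO2=3]  = 14; SeaLevel = 2·IceMelt + 3  [with IceMelt=14]  = 31.
Change = 19 − 31 = -12.

-12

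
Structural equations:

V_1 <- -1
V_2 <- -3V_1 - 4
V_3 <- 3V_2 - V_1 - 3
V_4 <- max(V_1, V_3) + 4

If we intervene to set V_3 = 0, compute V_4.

The intervention breaks the incoming arrows to V_3: V_3 <- 3V_2 - V_1 - 3 no longer applies, and V_3 = 0.
V_4 = max(V_1, V_3) + 4  [with V_1=-1, V_3=0]  = 4

4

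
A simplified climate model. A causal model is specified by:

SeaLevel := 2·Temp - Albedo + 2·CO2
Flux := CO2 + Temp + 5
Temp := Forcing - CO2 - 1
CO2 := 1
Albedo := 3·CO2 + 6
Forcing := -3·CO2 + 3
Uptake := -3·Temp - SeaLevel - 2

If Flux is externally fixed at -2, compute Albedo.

9

do(Flux=-2) replaces the equation Flux := CO2 + Temp + 5 with the constant Flux = -2.
No directed path runs from Flux to Albedo, so Albedo keeps its natural value.
Albedo = 3·CO2 + 6  [with CO2=1]  = 9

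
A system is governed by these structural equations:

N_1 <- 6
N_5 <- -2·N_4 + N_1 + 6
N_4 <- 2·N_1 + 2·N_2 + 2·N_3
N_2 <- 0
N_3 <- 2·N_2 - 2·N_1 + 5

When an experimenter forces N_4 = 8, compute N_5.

Intervening sets N_4 = 8 and removes its equation (N_4 <- 2·N_1 + 2·N_2 + 2·N_3).
N_5 = -2·N_4 + N_1 + 6  [with N_4=8, N_1=6]  = -4

-4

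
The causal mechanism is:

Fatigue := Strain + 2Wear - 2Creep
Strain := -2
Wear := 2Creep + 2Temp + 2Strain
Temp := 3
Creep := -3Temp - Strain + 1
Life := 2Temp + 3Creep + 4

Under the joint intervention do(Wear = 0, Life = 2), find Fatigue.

Setting Wear = 0, Life = 2 by intervention discards those variables' equations.
Creep = -3Temp - Strain + 1  [with Temp=3, Strain=-2]  = -6
Fatigue = Strain + 2Wear - 2Creep  [with Strain=-2, Wear=0, Creep=-6]  = 10

10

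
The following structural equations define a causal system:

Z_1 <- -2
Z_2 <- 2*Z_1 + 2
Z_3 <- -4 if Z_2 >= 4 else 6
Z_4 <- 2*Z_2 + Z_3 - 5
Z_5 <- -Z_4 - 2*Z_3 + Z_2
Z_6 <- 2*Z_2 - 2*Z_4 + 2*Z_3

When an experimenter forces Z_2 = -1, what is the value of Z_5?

-12

do(Z_2=-1) replaces the equation Z_2 <- 2*Z_1 + 2 with the constant Z_2 = -1.
Z_3 = -4 if Z_2 >= 4 else 6  [with Z_2=-1]  = 6
Z_4 = 2*Z_2 + Z_3 - 5  [with Z_2=-1, Z_3=6]  = -1
Z_5 = -Z_4 - 2*Z_3 + Z_2  [with Z_4=-1, Z_3=6, Z_2=-1]  = -12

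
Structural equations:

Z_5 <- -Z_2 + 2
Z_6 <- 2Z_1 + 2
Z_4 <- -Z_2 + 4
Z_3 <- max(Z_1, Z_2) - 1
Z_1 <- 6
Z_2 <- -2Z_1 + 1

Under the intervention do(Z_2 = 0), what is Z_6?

Under do(Z_2=0), the mechanism Z_2 <- -2Z_1 + 1 is discarded; Z_2 is fixed at 0.
No directed path runs from Z_2 to Z_6, so Z_6 keeps its natural value.
Z_6 = 2Z_1 + 2  [with Z_1=6]  = 14

14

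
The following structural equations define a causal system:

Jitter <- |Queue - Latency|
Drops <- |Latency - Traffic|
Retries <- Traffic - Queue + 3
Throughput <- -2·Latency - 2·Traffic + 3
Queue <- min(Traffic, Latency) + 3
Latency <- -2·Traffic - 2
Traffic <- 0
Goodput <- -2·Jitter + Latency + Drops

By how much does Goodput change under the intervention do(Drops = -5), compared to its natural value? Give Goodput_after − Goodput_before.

-7

do(Drops=-5) replaces the equation Drops <- |Latency - Traffic| with the constant Drops = -5.
Latency = -2·Traffic - 2  [with Traffic=0]  = -2
Queue = min(Traffic, Latency) + 3  [with Traffic=0, Latency=-2]  = 1
Jitter = |Queue - Latency|  [with Queue=1, Latency=-2]  = 3
Goodput = -2·Jitter + Latency + Drops  [with Jitter=3, Latency=-2, Drops=-5]  = -13
Without intervention: Latency = -2·Traffic - 2  [with Traffic=0]  = -2; Queue = min(Traffic, Latency) + 3  [with Traffic=0, Latency=-2]  = 1; Drops = |Latency - Traffic|  [with Latency=-2, Traffic=0]  = 2; Jitter = |Queue - Latency|  [with Queue=1, Latency=-2]  = 3; Goodput = -2·Jitter + Latency + Drops  [with Jitter=3, Latency=-2, Drops=2]  = -6.
Change = -13 − (-6) = -7.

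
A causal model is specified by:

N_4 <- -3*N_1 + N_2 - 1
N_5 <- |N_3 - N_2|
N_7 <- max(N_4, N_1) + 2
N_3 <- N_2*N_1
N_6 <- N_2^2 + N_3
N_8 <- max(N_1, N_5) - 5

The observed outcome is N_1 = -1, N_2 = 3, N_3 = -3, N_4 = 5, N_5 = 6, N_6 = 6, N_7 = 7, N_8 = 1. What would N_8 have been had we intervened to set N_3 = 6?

The intervention breaks the incoming arrows to N_3: N_3 <- N_2*N_1 no longer applies, and N_3 = 6.
N_5 = |N_3 - N_2|  [with N_3=6, N_2=3]  = 3
N_8 = max(N_1, N_5) - 5  [with N_1=-1, N_5=3]  = -2

-2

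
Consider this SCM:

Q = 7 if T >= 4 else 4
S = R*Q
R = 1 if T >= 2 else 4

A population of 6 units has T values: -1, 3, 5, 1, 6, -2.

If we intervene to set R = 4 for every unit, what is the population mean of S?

Every unit gets R=4 under the intervention. S values become 16, 16, 28, 16, 28, 16; E[S|do(R=4)] = 20.

20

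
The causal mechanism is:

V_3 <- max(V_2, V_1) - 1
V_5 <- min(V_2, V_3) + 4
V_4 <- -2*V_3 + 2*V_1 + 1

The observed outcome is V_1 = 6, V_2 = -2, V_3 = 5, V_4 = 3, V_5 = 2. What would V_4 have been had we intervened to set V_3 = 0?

13

The intervention breaks the incoming arrows to V_3: V_3 <- max(V_2, V_1) - 1 no longer applies, and V_3 = 0.
V_4 = -2*V_3 + 2*V_1 + 1  [with V_3=0, V_1=6]  = 13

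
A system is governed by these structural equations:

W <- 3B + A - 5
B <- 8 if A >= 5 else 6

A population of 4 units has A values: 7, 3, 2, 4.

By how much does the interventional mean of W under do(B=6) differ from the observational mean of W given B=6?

Under do(B=6), B's equation is replaced by B=6 for every unit. Per-unit W: 20, 16, 15, 17. Mean = 17.
E[W|B=6] averages over only the 3 units with B=6 (A = 3, 2, 4): W = 16, 15, 17, mean 16.
Difference = 17 − 16 = 1.

1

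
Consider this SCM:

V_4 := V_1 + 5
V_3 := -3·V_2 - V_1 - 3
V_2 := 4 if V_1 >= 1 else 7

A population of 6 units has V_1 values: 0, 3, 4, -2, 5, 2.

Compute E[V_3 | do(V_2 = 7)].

-26

Every unit gets V_2=7 under the intervention. V_3 values become -24, -27, -28, -22, -29, -26; E[V_3|do(V_2=7)] = -26.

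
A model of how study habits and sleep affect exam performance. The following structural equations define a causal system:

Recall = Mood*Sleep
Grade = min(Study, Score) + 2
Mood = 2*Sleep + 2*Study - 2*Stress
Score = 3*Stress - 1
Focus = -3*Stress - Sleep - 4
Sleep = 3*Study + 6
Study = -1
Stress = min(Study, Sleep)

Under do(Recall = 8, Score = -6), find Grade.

-4

Under do(Recall = 8, Score = -6), each intervened variable's structural equation is replaced by its fixed value.
Grade = min(Study, Score) + 2  [with Study=-1, Score=-6]  = -4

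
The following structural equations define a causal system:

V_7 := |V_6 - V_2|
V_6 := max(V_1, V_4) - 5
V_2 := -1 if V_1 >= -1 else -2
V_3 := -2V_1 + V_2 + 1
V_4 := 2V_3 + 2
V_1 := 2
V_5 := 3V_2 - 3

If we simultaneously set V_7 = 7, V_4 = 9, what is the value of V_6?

4

Setting V_7 = 7, V_4 = 9 by intervention discards those variables' equations.
V_6 = max(V_1, V_4) - 5  [with V_1=2, V_4=9]  = 4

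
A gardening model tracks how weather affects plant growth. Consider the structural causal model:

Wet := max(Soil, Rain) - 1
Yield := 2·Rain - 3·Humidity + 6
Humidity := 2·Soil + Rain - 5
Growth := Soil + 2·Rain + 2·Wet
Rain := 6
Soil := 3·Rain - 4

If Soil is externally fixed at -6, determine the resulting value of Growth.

16

Under do(Soil=-6), the mechanism Soil := 3·Rain - 4 is discarded; Soil is fixed at -6.
Wet = max(Soil, Rain) - 1  [with Soil=-6, Rain=6]  = 5
Growth = Soil + 2·Rain + 2·Wet  [with Soil=-6, Rain=6, Wet=5]  = 16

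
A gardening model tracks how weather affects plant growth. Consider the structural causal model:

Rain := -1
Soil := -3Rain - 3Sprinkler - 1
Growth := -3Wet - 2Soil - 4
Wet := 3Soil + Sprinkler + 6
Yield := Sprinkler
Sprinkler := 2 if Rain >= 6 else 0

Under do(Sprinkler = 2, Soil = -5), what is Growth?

Under do(Sprinkler = 2, Soil = -5), each intervened variable's structural equation is replaced by its fixed value.
Wet = 3Soil + Sprinkler + 6  [with Soil=-5, Sprinkler=2]  = -7
Growth = -3Wet - 2Soil - 4  [with Wet=-7, Soil=-5]  = 27

27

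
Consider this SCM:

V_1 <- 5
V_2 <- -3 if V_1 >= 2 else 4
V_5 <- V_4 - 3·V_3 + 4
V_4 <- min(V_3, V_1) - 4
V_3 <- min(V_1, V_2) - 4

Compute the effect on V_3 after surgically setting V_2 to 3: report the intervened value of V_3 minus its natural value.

6

The intervention breaks the incoming arrows to V_2: V_2 <- -3 if V_1 >= 2 else 4 no longer applies, and V_2 = 3.
V_3 = min(V_1, V_2) - 4  [with V_1=5, V_2=3]  = -1
Without intervention: V_2 = -3 if V_1 >= 2 else 4  [with V_1=5]  = -3; V_3 = min(V_1, V_2) - 4  [with V_1=5, V_2=-3]  = -7.
Change = -1 − (-7) = 6.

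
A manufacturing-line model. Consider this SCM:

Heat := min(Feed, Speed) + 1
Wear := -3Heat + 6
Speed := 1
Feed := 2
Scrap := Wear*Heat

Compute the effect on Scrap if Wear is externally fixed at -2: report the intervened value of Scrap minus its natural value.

Intervening sets Wear = -2 and removes its equation (Wear := -3Heat + 6).
Heat = min(Feed, Speed) + 1  [with Feed=2, Speed=1]  = 2
Scrap = Wear*Heat  [with Wear=-2, Heat=2]  = -4
Without intervention: Heat = min(Feed, Speed) + 1  [with Feed=2, Speed=1]  = 2; Wear = -3Heat + 6  [with Heat=2]  = 0; Scrap = Wear*Heat  [with Wear=0, Heat=2]  = 0.
Change = -4 − 0 = -4.

-4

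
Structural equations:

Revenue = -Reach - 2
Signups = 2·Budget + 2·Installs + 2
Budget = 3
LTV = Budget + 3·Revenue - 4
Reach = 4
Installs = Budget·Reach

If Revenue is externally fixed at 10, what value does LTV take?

29

The intervention breaks the incoming arrows to Revenue: Revenue = -Reach - 2 no longer applies, and Revenue = 10.
LTV = Budget + 3·Revenue - 4  [with Budget=3, Revenue=10]  = 29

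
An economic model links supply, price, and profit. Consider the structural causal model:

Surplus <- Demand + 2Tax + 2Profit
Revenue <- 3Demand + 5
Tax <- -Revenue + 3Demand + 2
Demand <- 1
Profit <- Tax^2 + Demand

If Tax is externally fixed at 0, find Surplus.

do(Tax=0) replaces the equation Tax <- -Revenue + 3Demand + 2 with the constant Tax = 0.
Profit = Tax^2 + Demand  [with Tax=0, Demand=1]  = 1
Surplus = Demand + 2Tax + 2Profit  [with Demand=1, Tax=0, Profit=1]  = 3

3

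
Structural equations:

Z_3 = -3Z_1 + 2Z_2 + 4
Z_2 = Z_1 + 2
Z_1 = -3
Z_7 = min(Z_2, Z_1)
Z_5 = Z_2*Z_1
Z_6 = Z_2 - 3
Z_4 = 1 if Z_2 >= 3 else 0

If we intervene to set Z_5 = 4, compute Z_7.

Under do(Z_5=4), the mechanism Z_5 = Z_2*Z_1 is discarded; Z_5 is fixed at 4.
Since Z_7 is not a descendant of the intervened variable, it is unaffected.
Z_2 = Z_1 + 2  [with Z_1=-3]  = -1
Z_7 = min(Z_2, Z_1)  [with Z_2=-1, Z_1=-3]  = -3

-3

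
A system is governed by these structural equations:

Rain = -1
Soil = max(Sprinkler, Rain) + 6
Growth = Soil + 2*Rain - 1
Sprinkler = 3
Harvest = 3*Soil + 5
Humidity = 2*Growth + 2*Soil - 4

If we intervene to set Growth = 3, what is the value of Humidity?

20

Intervening sets Growth = 3 and removes its equation (Growth = Soil + 2*Rain - 1).
Soil = max(Sprinkler, Rain) + 6  [with Sprinkler=3, Rain=-1]  = 9
Humidity = 2*Growth + 2*Soil - 4  [with Growth=3, Soil=9]  = 20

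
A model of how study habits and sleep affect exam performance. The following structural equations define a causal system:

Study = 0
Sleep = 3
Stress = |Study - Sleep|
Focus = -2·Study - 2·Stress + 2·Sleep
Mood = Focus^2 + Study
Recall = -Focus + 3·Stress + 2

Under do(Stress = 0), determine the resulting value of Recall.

-4

The intervention breaks the incoming arrows to Stress: Stress = |Study - Sleep| no longer applies, and Stress = 0.
Focus = -2·Study - 2·Stress + 2·Sleep  [with Study=0, Stress=0, Sleep=3]  = 6
Recall = -Focus + 3·Stress + 2  [with Focus=6, Stress=0]  = -4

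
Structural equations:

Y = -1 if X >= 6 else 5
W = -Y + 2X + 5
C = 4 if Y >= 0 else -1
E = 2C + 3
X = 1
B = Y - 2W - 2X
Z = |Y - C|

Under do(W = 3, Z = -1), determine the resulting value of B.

The joint intervention fixes W = 3, Z = -1, removing each variable's own equation.
Y = -1 if X >= 6 else 5  [with X=1]  = 5
B = Y - 2W - 2X  [with Y=5, W=3, X=1]  = -3

-3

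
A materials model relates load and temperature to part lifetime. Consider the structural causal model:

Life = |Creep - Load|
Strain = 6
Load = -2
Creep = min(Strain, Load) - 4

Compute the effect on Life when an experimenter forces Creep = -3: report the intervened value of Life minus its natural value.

-3

The intervention breaks the incoming arrows to Creep: Creep = min(Strain, Load) - 4 no longer applies, and Creep = -3.
Life = |Creep - Load|  [with Creep=-3, Load=-2]  = 1
Without intervention: Creep = min(Strain, Load) - 4  [with Strain=6, Load=-2]  = -6; Life = |Creep - Load|  [with Creep=-6, Load=-2]  = 4.
Change = 1 − 4 = -3.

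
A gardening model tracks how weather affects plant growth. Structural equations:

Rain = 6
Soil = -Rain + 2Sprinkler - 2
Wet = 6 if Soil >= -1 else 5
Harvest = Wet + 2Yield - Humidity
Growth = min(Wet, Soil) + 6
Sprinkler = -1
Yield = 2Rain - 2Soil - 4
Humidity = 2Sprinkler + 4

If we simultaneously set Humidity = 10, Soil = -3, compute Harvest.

Setting Humidity = 10, Soil = -3 by intervention discards those variables' equations.
Wet = 6 if Soil >= -1 else 5  [with Soil=-3]  = 5
Yield = 2Rain - 2Soil - 4  [with Rain=6, Soil=-3]  = 14
Harvest = Wet + 2Yield - Humidity  [with Wet=5, Yield=14, Humidity=10]  = 23

23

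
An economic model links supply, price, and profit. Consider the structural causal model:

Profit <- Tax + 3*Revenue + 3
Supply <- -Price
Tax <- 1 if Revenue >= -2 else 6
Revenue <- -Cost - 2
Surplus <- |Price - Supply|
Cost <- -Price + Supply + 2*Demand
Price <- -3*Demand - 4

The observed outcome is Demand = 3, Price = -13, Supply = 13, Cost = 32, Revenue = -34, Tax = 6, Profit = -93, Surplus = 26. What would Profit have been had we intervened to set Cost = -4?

10

The intervention breaks the incoming arrows to Cost: Cost <- -Price + Supply + 2*Demand no longer applies, and Cost = -4.
Revenue = -Cost - 2  [with Cost=-4]  = 2
Tax = 1 if Revenue >= -2 else 6  [with Revenue=2]  = 1
Profit = Tax + 3*Revenue + 3  [with Tax=1, Revenue=2]  = 10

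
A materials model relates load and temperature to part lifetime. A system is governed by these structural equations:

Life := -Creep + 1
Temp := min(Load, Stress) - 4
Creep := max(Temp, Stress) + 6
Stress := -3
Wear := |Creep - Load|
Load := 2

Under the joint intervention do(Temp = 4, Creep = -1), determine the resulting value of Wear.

Setting Temp = 4, Creep = -1 by intervention discards those variables' equations.
Wear = |Creep - Load|  [with Creep=-1, Load=2]  = 3

3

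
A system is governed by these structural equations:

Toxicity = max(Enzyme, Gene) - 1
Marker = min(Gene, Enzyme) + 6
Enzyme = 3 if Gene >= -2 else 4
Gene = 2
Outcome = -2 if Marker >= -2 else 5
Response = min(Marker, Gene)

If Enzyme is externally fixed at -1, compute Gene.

Under do(Enzyme=-1), the mechanism Enzyme = 3 if Gene >= -2 else 4 is discarded; Enzyme is fixed at -1.
Gene is not downstream of the intervention, so its value is determined by the original equations.

2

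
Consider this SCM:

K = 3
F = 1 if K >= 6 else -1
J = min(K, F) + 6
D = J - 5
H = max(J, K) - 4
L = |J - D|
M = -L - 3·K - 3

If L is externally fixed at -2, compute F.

do(L=-2) replaces the equation L = |J - D| with the constant L = -2.
F is not downstream of the intervention, so its value is determined by the original equations.
F = 1 if K >= 6 else -1  [with K=3]  = -1

-1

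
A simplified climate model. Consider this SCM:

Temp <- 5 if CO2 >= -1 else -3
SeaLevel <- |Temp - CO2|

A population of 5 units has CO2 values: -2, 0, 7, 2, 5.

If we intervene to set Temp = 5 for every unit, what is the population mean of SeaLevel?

Every unit gets Temp=5 under the intervention. SeaLevel values become 7, 5, 2, 3, 0; E[SeaLevel|do(Temp=5)] = 3.4.

3.4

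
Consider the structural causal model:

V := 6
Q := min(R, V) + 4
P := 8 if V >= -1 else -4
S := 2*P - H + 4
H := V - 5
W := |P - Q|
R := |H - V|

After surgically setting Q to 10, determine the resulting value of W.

Intervening sets Q = 10 and removes its equation (Q := min(R, V) + 4).
P = 8 if V >= -1 else -4  [with V=6]  = 8
W = |P - Q|  [with P=8, Q=10]  = 2

2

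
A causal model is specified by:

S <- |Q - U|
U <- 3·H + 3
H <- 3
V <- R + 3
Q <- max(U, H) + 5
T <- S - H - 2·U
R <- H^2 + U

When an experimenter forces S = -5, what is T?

-32

Under do(S=-5), the mechanism S <- |Q - U| is discarded; S is fixed at -5.
U = 3·H + 3  [with H=3]  = 12
T = S - H - 2·U  [with S=-5, H=3, U=12]  = -32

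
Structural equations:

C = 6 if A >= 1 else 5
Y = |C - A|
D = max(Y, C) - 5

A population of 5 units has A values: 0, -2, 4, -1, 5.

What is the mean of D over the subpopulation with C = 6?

E[D|C=6] averages over only the 2 units with C=6 (A = 4, 5): D = 1, 1, mean 1.

1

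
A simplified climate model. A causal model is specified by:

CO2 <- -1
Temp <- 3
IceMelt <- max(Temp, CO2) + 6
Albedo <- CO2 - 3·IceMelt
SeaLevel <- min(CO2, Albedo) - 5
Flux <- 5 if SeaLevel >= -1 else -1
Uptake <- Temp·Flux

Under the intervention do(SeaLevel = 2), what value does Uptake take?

15

Under do(SeaLevel=2), the mechanism SeaLevel <- min(CO2, Albedo) - 5 is discarded; SeaLevel is fixed at 2.
Flux = 5 if SeaLevel >= -1 else -1  [with SeaLevel=2]  = 5
Uptake = Temp·Flux  [with Temp=3, Flux=5]  = 15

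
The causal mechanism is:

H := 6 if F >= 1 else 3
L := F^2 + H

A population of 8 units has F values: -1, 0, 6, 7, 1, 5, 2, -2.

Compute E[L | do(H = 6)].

The intervention sets H=6 in all 8 units regardless of F. Recomputing L per unit gives 7, 6, 42, 55, 7, 31, 10, 10; average 21.

21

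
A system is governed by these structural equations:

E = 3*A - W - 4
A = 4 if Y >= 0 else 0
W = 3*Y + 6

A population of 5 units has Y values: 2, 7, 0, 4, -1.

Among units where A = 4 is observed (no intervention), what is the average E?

-7.75

Conditioning on A=4 selects the 4 unit(s) with Y ∈ {2, 7, 0, 4}. Their E values: -4, -19, 2, -10. Mean = -7.75.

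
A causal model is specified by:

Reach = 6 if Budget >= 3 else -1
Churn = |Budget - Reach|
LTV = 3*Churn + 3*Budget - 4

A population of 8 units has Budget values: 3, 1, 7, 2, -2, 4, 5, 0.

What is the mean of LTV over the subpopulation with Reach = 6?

Observing Reach=6 restricts to units where Reach's equation naturally yields 6: Budget ∈ {3, 7, 4, 5}. In that subpopulation LTV = 14, 20, 14, 14, mean 15.5.

15.5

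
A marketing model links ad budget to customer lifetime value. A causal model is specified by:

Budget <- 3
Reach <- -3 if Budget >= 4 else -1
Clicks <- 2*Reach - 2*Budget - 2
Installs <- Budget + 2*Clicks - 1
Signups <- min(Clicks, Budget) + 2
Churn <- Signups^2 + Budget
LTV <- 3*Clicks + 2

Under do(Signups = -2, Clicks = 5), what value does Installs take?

Under do(Signups = -2, Clicks = 5), each intervened variable's structural equation is replaced by its fixed value.
Installs = Budget + 2*Clicks - 1  [with Budget=3, Clicks=5]  = 12

12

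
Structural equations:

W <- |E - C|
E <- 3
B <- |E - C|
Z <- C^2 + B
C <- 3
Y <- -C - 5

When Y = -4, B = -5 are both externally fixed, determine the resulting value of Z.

4

Under do(Y = -4, B = -5), each intervened variable's structural equation is replaced by its fixed value.
Z = C^2 + B  [with C=3, B=-5]  = 4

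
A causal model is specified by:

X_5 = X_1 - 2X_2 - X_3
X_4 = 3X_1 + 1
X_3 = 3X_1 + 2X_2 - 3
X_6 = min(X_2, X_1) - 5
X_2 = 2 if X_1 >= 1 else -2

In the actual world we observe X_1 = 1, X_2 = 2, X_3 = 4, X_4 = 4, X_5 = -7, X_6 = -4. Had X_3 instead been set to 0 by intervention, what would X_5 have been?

do(X_3=0) replaces the equation X_3 = 3X_1 + 2X_2 - 3 with the constant X_3 = 0.
X_2 = 2 if X_1 >= 1 else -2  [with X_1=1]  = 2
X_5 = X_1 - 2X_2 - X_3  [with X_1=1, X_2=2, X_3=0]  = -3

-3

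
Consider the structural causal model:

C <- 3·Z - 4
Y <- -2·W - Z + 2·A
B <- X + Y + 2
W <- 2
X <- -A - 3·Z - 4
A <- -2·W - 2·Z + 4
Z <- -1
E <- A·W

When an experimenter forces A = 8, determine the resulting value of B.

The intervention breaks the incoming arrows to A: A <- -2·W - 2·Z + 4 no longer applies, and A = 8.
Y = -2·W - Z + 2·A  [with W=2, Z=-1, A=8]  = 13
X = -A - 3·Z - 4  [with A=8, Z=-1]  = -9
B = X + Y + 2  [with X=-9, Y=13]  = 6

6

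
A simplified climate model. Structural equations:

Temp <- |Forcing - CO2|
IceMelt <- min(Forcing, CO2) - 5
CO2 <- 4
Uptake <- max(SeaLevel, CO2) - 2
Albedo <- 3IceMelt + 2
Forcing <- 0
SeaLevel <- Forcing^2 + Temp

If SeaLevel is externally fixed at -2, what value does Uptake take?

Intervening sets SeaLevel = -2 and removes its equation (SeaLevel <- Forcing^2 + Temp).
Uptake = max(SeaLevel, CO2) - 2  [with SeaLevel=-2, CO2=4]  = 2

2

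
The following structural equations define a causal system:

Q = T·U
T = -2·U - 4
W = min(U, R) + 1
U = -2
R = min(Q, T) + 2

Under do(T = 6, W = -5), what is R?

-10

The joint intervention fixes T = 6, W = -5, removing each variable's own equation.
Q = T·U  [with T=6, U=-2]  = -12
R = min(Q, T) + 2  [with Q=-12, T=6]  = -10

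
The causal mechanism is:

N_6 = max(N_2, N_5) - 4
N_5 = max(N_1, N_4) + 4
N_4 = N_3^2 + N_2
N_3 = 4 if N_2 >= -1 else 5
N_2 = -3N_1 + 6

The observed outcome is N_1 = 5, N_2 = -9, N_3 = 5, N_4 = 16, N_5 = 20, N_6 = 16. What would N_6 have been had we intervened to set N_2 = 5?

21

Under do(N_2=5), the mechanism N_2 = -3N_1 + 6 is discarded; N_2 is fixed at 5.
N_3 = 4 if N_2 >= -1 else 5  [with N_2=5]  = 4
N_4 = N_3^2 + N_2  [with N_3=4, N_2=5]  = 21
N_5 = max(N_1, N_4) + 4  [with N_1=5, N_4=21]  = 25
N_6 = max(N_2, N_5) - 4  [with N_2=5, N_5=25]  = 21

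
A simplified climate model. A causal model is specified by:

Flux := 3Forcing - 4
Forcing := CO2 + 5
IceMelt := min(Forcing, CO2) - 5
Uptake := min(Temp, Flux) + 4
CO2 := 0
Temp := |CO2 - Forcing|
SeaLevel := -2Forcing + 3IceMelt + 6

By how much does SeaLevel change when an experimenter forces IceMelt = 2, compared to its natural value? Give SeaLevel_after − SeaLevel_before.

Intervening sets IceMelt = 2 and removes its equation (IceMelt := min(Forcing, CO2) - 5).
Forcing = CO2 + 5  [with CO2=0]  = 5
SeaLevel = -2Forcing + 3IceMelt + 6  [with Forcing=5, IceMelt=2]  = 2
Without intervention: Forcing = CO2 + 5  [with CO2=0]  = 5; IceMelt = min(Forcing, CO2) - 5  [with Forcing=5, CO2=0]  = -5; SeaLevel = -2Forcing + 3IceMelt + 6  [with Forcing=5, IceMelt=-5]  = -19.
Change = 2 − (-19) = 21.

21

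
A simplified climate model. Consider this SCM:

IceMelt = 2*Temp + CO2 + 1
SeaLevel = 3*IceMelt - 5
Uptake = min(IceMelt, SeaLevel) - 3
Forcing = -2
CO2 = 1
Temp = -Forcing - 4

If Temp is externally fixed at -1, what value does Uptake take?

The intervention breaks the incoming arrows to Temp: Temp = -Forcing - 4 no longer applies, and Temp = -1.
IceMelt = 2*Temp + CO2 + 1  [with Temp=-1, CO2=1]  = 0
SeaLevel = 3*IceMelt - 5  [with IceMelt=0]  = -5
Uptake = min(IceMelt, SeaLevel) - 3  [with IceMelt=0, SeaLevel=-5]  = -8

-8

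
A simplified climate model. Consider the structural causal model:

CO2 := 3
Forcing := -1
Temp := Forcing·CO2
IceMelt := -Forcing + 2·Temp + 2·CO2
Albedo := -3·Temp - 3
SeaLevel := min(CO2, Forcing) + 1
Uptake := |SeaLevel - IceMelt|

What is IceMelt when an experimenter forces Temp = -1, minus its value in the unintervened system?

4

The intervention breaks the incoming arrows to Temp: Temp := Forcing·CO2 no longer applies, and Temp = -1.
IceMelt = -Forcing + 2·Temp + 2·CO2  [with Forcing=-1, Temp=-1, CO2=3]  = 5
Without intervention: Temp = Forcing·CO2  [with Forcing=-1, CO2=3]  = -3; IceMelt = -Forcing + 2·Temp + 2·CO2  [with Forcing=-1, Temp=-3, CO2=3]  = 1.
Change = 5 − 1 = 4.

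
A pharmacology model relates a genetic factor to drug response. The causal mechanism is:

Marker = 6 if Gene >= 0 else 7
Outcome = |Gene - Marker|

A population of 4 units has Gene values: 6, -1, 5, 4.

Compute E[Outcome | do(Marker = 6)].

Under do(Marker=6), Marker's equation is replaced by Marker=6 for every unit. Per-unit Outcome: 0, 7, 1, 2. Mean = 2.5.

2.5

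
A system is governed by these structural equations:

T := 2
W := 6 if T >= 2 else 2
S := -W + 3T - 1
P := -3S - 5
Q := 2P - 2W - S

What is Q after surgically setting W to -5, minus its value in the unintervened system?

do(W=-5) replaces the equation W := 6 if T >= 2 else 2 with the constant W = -5.
S = -W + 3T - 1  [with W=-5, T=2]  = 10
P = -3S - 5  [with S=10]  = -35
Q = 2P - 2W - S  [with P=-35, W=-5, S=10]  = -70
Without intervention: W = 6 if T >= 2 else 2  [with T=2]  = 6; S = -W + 3T - 1  [with W=6, T=2]  = -1; P = -3S - 5  [with S=-1]  = -2; Q = 2P - 2W - S  [with P=-2, W=6, S=-1]  = -15.
Change = -70 − (-15) = -55.

-55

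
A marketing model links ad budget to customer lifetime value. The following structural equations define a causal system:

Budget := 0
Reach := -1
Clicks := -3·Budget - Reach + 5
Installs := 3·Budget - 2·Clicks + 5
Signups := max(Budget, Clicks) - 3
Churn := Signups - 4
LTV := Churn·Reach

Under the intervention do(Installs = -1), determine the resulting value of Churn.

-1

Under do(Installs=-1), the mechanism Installs := 3·Budget - 2·Clicks + 5 is discarded; Installs is fixed at -1.
Since Churn is not a descendant of the intervened variable, it is unaffected.
Clicks = -3·Budget - Reach + 5  [with Budget=0, Reach=-1]  = 6
Signups = max(Budget, Clicks) - 3  [with Budget=0, Clicks=6]  = 3
Churn = Signups - 4  [with Signups=3]  = -1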